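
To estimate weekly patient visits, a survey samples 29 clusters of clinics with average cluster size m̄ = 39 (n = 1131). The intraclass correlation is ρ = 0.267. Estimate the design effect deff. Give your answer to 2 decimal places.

11.15

deff = 1 + (39 − 1)·0.267 = 1 + 10.146 = 11.146.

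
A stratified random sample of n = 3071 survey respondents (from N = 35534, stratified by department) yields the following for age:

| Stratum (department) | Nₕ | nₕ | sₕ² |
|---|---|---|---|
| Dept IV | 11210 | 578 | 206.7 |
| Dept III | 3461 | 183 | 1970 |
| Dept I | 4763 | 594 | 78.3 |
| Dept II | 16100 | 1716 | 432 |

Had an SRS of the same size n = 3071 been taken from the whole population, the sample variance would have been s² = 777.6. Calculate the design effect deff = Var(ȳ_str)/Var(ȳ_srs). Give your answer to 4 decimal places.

0.7726

Var(ȳ_str) = Σ Wₕ²(1−fₕ)sₕ²/nₕ with Wₕ = Nₕ/35534:
  Dept IV: (11210/35534)²·(1−578/11210)·206.7/578 = 0.033755537
  Dept III: (3461/35534)²·(1−183/3461)·1970/183 = 0.096724722
  Dept I: (4763/35534)²·(1−594/4763)·78.3/594 = 0.0020730014
  Dept II: (16100/35534)²·(1−1716/16100)·432/1716 = 0.046172545
  → Var(ȳ_str) = 0.17872581.
Var(ȳ_srs) = (1 − 3071/35534)·777.6/3071 = 0.23132416.
deff = 0.17872581 / 0.23132416 = 0.7726.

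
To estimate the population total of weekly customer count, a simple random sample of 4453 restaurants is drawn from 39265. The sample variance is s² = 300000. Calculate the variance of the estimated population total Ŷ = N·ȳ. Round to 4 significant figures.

Var(Ŷ) = N²·Var(ȳ) = N²·(1 − n/N)·s²/n.
f = 4453/39265 = 0.11340889; Var(ȳ) = 0.88659111·300000/4453 = 59.72992.
Var(Ŷ) = 39265² · 59.72992 = 9.208802 × 10^10.

9.209 × 10^10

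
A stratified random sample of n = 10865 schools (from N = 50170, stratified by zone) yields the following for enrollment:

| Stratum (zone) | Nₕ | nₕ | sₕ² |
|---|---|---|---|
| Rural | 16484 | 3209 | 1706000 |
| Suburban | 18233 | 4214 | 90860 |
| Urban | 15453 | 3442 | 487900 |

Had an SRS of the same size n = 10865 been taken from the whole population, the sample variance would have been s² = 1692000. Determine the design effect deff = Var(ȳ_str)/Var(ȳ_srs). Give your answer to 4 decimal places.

Var(ȳ_str) = Σ Wₕ²(1−fₕ)sₕ²/nₕ with Wₕ = Nₕ/50170:
  Rural: (16484/50170)²·(1−3209/16484)·1706000/3209 = 46.218755
  Suburban: (18233/50170)²·(1−4214/18233)·90860/4214 = 2.1896019
  Urban: (15453/50170)²·(1−3442/15453)·487900/3442 = 10.452585
  → Var(ȳ_str) = 58.860942.
Var(ȳ_srs) = (1 − 10865/50170)·1692000/10865 = 122.00407.
deff = 58.860942 / 122.00407 = 0.4825.

0.4825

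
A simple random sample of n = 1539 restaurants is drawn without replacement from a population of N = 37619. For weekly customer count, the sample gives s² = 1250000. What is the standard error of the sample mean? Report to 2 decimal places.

27.91

Under SRS without replacement, Var(ȳ) = (1 − f)·s²/n with f = n/N = 1539/37619 = 0.04091018.
Var(ȳ) = (1 − 0.04091018)·1250000/1539 = 0.95908982·812.21572 = 778.98783.
SE(ȳ) = √(778.98783) = 27.91.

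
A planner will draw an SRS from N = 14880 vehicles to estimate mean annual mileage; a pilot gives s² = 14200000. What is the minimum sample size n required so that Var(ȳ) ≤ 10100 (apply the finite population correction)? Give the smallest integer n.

Without fpc, n₀ = s²/D = 14200000/10100 = 1405.9406.
With fpc, (1 − n/N)·s²/n ≤ D requires n ≥ n₀/(1 + n₀/N) = 1405.9406/(1 + 1405.9406/14880) = 1284.5679.
Rounding up, n = 1285.

1285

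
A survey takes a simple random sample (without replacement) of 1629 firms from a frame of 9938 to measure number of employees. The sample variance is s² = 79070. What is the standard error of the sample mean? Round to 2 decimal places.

6.37

Under SRS without replacement, Var(ȳ) = (1 − f)·s²/n with f = n/N = 1629/9938 = 0.16391628.
Var(ȳ) = (1 − 0.16391628)·79070/1629 = 0.83608372·48.538981 = 40.582652.
SE(ȳ) = √(40.582652) = 6.37.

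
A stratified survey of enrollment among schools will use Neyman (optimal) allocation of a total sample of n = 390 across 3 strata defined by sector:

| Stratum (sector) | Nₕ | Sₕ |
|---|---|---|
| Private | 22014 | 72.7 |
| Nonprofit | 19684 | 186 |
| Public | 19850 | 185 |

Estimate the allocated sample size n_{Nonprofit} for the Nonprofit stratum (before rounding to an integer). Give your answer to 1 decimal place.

Neyman allocation: nₕ = n·NₕSₕ / Σⱼ NⱼSⱼ.
Σ NⱼSⱼ = 22014·72.7 + 19684·186 + 19850·185 = 8.9338918 × 10^6.
n_{Nonprofit} = 390·19684·186 / (8.9338918 × 10^6) = 159.8.

159.8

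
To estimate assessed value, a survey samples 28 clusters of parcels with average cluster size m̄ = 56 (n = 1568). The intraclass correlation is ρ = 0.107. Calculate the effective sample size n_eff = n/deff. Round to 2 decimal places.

227.74

deff = 1 + (56 − 1)·0.107 = 1 + 5.885 = 6.885.
n_eff = 1568 / 6.885 = 227.74.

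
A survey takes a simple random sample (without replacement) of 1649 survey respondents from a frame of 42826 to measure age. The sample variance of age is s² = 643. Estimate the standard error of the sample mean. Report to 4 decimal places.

Under SRS without replacement, Var(ȳ) = (1 − f)·s²/n with f = n/N = 1649/42826 = 0.03850465.
Var(ȳ) = (1 − 0.03850465)·643/1649 = 0.96149535·0.38993329 = 0.37491905.
SE(ȳ) = √(0.37491905) = 0.6123.

0.6123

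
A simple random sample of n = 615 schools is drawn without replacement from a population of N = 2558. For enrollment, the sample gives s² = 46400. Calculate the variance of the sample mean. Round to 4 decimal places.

57.3080

Under SRS without replacement, Var(ȳ) = (1 − f)·s²/n with f = n/N = 615/2558 = 0.24042220.
Var(ȳ) = (1 − 0.24042220)·46400/615 = 0.75957780·75.447154 = 57.307983.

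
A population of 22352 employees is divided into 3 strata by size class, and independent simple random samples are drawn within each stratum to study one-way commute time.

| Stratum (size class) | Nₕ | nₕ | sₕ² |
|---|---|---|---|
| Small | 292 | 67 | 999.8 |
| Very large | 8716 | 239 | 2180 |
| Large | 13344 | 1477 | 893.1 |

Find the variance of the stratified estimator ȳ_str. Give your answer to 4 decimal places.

1.5425

Var(ȳ_str) = Σₕ Wₕ²(1 − fₕ)sₕ²/nₕ with Wₕ = Nₕ/N, N = 22352.
Small: Wₕ = 0.01306371; term = 0.01306371²·(1 − 0.22945205)·999.8/67 = 0.0019623249.
Very large: Wₕ = 0.38994273; term = 0.38994273²·(1 − 0.02742084)·2180/239 = 1.348917.
Large: Wₕ = 0.59699356; term = 0.59699356²·(1 − 0.11068645)·893.1/1477 = 0.19165219.
Sum = 1.5425315.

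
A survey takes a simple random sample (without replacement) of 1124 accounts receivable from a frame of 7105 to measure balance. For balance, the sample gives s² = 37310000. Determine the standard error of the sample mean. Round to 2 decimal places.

Under SRS without replacement, Var(ȳ) = (1 − f)·s²/n with f = n/N = 1124/7105 = 0.15819845.
Var(ȳ) = (1 − 0.15819845)·37310000/1124 = 0.84180155·33193.95 = 27942.719.
SE(ȳ) = √(27942.719) = 167.16.

167.16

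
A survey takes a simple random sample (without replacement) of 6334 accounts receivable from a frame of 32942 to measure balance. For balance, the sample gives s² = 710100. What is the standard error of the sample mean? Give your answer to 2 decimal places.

9.52

Under SRS without replacement, Var(ȳ) = (1 − f)·s²/n with f = n/N = 6334/32942 = 0.19227734.
Var(ȳ) = (1 − 0.19227734)·710100/6334 = 0.80772266·112.10925 = 90.553183.
SE(ȳ) = √(90.553183) = 9.52.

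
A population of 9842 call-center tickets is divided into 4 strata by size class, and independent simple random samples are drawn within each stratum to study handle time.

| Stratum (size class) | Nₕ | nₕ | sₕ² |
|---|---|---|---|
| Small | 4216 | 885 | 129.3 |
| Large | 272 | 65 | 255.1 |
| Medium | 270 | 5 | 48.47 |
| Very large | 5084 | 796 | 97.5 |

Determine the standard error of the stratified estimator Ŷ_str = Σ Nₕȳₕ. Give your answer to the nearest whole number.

Var(Ŷ_str) = Σₕ Nₕ²(1 − fₕ)sₕ²/nₕ.
Small: 4216²·(1 − 885/4216)·129.3/885 = 2.0517786 × 10^6.
Large: 272²·(1 − 65/272)·255.1/65 = 220971.54.
Medium: 270²·(1 − 5/270)·48.47/5 = 693605.7.
Very large: 5084²·(1 − 796/5084)·97.5/796 = 2.6702496 × 10^6.
Sum = 5.6366054 × 10^6.
SE = √(5.6366054 × 10^6) = 2374.

2374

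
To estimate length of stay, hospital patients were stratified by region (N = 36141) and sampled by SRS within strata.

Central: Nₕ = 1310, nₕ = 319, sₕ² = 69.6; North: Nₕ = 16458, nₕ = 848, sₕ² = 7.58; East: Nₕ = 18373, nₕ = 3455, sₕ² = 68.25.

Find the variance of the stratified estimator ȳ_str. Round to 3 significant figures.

Var(ȳ_str) = Σₕ Wₕ²(1 − fₕ)sₕ²/nₕ with Wₕ = Nₕ/N, N = 36141.
Central: Wₕ = 0.03624692; term = 0.03624692²·(1 − 0.24351145)·69.6/319 = 2.1685187 × 10^-4.
North: Wₕ = 0.45538308; term = 0.45538308²·(1 − 0.05152509)·7.58/848 = 0.0017581381.
East: Wₕ = 0.50837000; term = 0.50837000²·(1 − 0.18804768)·68.25/3455 = 0.0041451949.
Sum = 0.0061201849.

0.00612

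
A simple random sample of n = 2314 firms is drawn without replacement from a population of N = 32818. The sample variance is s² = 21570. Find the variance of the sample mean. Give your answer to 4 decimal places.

8.6643

Under SRS without replacement, Var(ȳ) = (1 − f)·s²/n with f = n/N = 2314/32818 = 0.07051009.
Var(ȳ) = (1 − 0.07051009)·21570/2314 = 0.92948991·9.3215212 = 8.6642599.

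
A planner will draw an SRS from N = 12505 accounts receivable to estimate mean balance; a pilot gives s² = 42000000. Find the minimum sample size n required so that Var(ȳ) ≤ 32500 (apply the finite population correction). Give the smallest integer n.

Without fpc, n₀ = s²/D = 42000000/32500 = 1292.3077.
With fpc, (1 − n/N)·s²/n ≤ D requires n ≥ n₀/(1 + n₀/N) = 1292.3077/(1 + 1292.3077/12505) = 1171.2653.
Rounding up, n = 1172.

1172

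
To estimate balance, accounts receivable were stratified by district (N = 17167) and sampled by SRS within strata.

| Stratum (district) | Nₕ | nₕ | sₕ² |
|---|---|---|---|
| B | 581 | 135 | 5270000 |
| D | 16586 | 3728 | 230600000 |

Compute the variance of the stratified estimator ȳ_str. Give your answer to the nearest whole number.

Var(ȳ_str) = Σₕ Wₕ²(1 − fₕ)sₕ²/nₕ with Wₕ = Nₕ/N, N = 17167.
B: Wₕ = 0.03384400; term = 0.03384400²·(1 − 0.23235800)·5270000/135 = 34.324089.
D: Wₕ = 0.96615600; term = 0.96615600²·(1 − 0.22476788)·230600000/3728 = 44762.019.
Sum = 44796.343.

44796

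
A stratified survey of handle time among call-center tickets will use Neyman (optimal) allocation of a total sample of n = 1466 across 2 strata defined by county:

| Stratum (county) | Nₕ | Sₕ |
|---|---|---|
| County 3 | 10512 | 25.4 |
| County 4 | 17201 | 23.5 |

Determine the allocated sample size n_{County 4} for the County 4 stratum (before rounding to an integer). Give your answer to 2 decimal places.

882.85

Neyman allocation: nₕ = n·NₕSₕ / Σⱼ NⱼSⱼ.
Σ NⱼSⱼ = 10512·25.4 + 17201·23.5 = 671228.3.
n_{County 4} = 1466·17201·23.5 / 671228.3 = 882.85.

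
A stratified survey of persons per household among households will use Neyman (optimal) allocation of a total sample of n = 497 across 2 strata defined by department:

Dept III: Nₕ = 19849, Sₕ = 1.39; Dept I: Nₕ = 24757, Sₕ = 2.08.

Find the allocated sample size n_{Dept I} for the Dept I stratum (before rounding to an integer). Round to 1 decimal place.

323.6

Neyman allocation: nₕ = n·NₕSₕ / Σⱼ NⱼSⱼ.
Σ NⱼSⱼ = 19849·1.39 + 24757·2.08 = 79084.67.
n_{Dept I} = 497·24757·2.08 / 79084.67 = 323.6.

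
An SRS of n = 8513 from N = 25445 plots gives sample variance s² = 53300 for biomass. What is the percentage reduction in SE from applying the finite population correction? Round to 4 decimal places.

f = n/N = 8513/25445 = 0.33456475.
SE_no-fpc = √(s²/n) = 2.5022015; SE_fpc = √((1−f)s²/n) = 2.0411513.
Ratio = √(1−f) = 0.81574215. Reduction = 100·(1 − 0.81574215) = 18.4258%.

18.4258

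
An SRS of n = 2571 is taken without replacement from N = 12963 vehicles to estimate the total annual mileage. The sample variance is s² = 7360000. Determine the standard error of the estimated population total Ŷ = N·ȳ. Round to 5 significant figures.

Var(Ŷ) = N²·Var(ȳ) = N²·(1 − n/N)·s²/n.
f = 2571/12963 = 0.19833372; Var(ȳ) = 0.80166628·7360000/2571 = 2294.9295.
Var(Ŷ) = 12963² · 2294.9295 = 3.8563851 × 10^11.
SE(Ŷ) = √(3.8563851 × 10^11) = 621000.

621000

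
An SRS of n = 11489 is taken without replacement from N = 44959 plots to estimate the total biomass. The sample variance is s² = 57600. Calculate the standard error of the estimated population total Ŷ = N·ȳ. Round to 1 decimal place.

Var(Ŷ) = N²·Var(ȳ) = N²·(1 − n/N)·s²/n.
f = 11489/44959 = 0.25554394; Var(ȳ) = 0.74445606·57600/11489 = 3.7323239.
Var(Ŷ) = 44959² · 3.7323239 = 7.5441899 × 10^9.
SE(Ŷ) = √(7.5441899 × 10^9) = 86857.3.

86857.3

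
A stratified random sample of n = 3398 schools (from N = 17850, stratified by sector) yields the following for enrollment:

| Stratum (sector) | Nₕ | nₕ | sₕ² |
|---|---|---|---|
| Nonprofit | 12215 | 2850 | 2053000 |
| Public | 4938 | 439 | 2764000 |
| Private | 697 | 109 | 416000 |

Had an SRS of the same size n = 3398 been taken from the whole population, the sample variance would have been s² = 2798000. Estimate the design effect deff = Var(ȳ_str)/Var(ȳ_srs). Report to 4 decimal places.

1.0538

Var(ȳ_str) = Σ Wₕ²(1−fₕ)sₕ²/nₕ with Wₕ = Nₕ/17850:
  Nonprofit: (12215/17850)²·(1−2850/12215)·2053000/2850 = 258.62405
  Public: (4938/17850)²·(1−439/4938)·2764000/439 = 438.99963
  Private: (697/17850)²·(1−109/697)·416000/109 = 4.9090844
  → Var(ȳ_str) = 702.53276.
Var(ȳ_srs) = (1 − 3398/17850)·2798000/3398 = 666.67484.
deff = 702.53276 / 666.67484 = 1.0538.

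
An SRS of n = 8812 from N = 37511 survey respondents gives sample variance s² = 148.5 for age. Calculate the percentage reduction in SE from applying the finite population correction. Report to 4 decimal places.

12.5310

f = n/N = 8812/37511 = 0.23491776.
SE_no-fpc = √(s²/n) = 0.12981533; SE_fpc = √((1−f)s²/n) = 0.11354814.
Ratio = √(1−f) = 0.87468980. Reduction = 100·(1 − 0.87468980) = 12.5310%.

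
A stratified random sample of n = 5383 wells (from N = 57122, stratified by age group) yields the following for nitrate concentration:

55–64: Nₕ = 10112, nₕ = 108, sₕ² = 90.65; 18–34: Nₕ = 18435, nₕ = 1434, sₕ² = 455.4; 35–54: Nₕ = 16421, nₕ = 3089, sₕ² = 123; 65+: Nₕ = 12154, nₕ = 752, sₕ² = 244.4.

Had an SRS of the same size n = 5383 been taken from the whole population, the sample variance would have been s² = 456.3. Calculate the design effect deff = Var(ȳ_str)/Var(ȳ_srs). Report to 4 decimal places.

Var(ȳ_str) = Σ Wₕ²(1−fₕ)sₕ²/nₕ with Wₕ = Nₕ/57122:
  55–64: (10112/57122)²·(1−108/10112)·90.65/108 = 0.026022438
  18–34: (18435/57122)²·(1−1434/18435)·455.4/1434 = 0.030503851
  35–54: (16421/57122)²·(1−3089/16421)·123/3089 = 0.0026716238
  65+: (12154/57122)²·(1−752/12154)·244.4/752 = 0.013803106
  → Var(ȳ_str) = 0.073001019.
Var(ȳ_srs) = (1 − 5383/57122)·456.3/5383 = 0.076778693.
deff = 0.073001019 / 0.076778693 = 0.9508.

0.9508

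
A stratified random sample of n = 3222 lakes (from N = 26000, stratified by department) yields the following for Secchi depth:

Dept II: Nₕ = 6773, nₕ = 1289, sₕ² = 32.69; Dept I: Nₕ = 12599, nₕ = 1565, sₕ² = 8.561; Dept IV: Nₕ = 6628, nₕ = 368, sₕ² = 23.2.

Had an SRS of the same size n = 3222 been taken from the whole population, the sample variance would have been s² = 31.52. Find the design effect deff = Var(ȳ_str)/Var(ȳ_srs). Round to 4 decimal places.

Var(ȳ_str) = Σ Wₕ²(1−fₕ)sₕ²/nₕ with Wₕ = Nₕ/26000:
  Dept II: (6773/26000)²·(1−1289/6773)·32.69/1289 = 0.0013934578
  Dept I: (12599/26000)²·(1−1565/12599)·8.561/1565 = 0.0011249482
  Dept IV: (6628/26000)²·(1−368/6628)·23.2/368 = 0.0038694595
  → Var(ȳ_str) = 0.0063878655.
Var(ȳ_srs) = (1 − 3222/26000)·31.52/3222 = 0.0085704359.
deff = 0.0063878655 / 0.0085704359 = 0.7453.

0.7453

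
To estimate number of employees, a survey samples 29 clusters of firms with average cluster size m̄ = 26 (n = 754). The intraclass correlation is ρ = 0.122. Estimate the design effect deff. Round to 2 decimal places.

4.05

deff = 1 + (26 − 1)·0.122 = 1 + 3.05 = 4.05.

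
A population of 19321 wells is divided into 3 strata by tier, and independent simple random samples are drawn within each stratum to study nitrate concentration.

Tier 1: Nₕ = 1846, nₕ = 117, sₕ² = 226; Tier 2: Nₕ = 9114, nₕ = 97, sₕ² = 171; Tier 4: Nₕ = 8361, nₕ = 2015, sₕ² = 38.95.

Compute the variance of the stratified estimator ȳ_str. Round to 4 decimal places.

Var(ȳ_str) = Σₕ Wₕ²(1 − fₕ)sₕ²/nₕ with Wₕ = Nₕ/N, N = 19321.
Tier 1: Wₕ = 0.09554371; term = 0.09554371²·(1 − 0.06338028)·226/117 = 0.016515437.
Tier 2: Wₕ = 0.47171471; term = 0.47171471²·(1 − 0.01064297)·171/97 = 0.38809341.
Tier 4: Wₕ = 0.43274158; term = 0.43274158²·(1 − 0.24099988)·38.95/2015 = 0.0027474608.
Sum = 0.40735631.

0.4074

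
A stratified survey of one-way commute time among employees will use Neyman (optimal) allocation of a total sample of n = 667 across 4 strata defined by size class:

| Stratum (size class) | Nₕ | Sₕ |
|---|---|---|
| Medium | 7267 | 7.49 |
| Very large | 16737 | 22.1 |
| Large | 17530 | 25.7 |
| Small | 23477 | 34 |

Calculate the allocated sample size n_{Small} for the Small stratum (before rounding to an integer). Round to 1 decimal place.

318.2

Neyman allocation: nₕ = n·NₕSₕ / Σⱼ NⱼSⱼ.
Σ NⱼSⱼ = 7267·7.49 + 16737·22.1 + 17530·25.7 + 23477·34 = 1.6730565 × 10^6.
n_{Small} = 667·23477·34 / (1.6730565 × 10^6) = 318.2.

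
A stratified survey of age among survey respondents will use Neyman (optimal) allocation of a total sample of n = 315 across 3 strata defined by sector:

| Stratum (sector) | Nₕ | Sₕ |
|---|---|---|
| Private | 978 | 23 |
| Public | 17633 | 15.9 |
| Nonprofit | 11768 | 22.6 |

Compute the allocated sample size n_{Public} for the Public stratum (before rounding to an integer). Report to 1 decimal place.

Neyman allocation: nₕ = n·NₕSₕ / Σⱼ NⱼSⱼ.
Σ NⱼSⱼ = 978·23 + 17633·15.9 + 11768·22.6 = 568815.5.
n_{Public} = 315·17633·15.9 / 568815.5 = 155.3.

155.3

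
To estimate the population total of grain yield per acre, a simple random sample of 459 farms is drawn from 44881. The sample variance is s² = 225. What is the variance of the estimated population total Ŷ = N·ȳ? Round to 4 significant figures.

9.773 × 10^8

Var(Ŷ) = N²·Var(ȳ) = N²·(1 − n/N)·s²/n.
f = 459/44881 = 0.01022704; Var(ȳ) = 0.98977296·225/459 = 0.48518282.
Var(Ŷ) = 44881² · 0.48518282 = 9.7730577 × 10^8.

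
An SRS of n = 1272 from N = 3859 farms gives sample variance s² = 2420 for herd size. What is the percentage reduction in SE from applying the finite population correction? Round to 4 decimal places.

18.1232

f = n/N = 1272/3859 = 0.32961907.
SE_no-fpc = √(s²/n) = 1.3793171; SE_fpc = √((1−f)s²/n) = 1.1293406.
Ratio = √(1−f) = 0.81876793. Reduction = 100·(1 − 0.81876793) = 18.1232%.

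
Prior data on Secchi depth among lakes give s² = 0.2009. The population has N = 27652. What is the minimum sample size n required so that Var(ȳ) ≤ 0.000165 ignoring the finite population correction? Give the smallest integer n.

1218

Without fpc, n₀ = s²/D = 0.2009/0.000165 = 1217.5758.
Rounding up, n = 1218.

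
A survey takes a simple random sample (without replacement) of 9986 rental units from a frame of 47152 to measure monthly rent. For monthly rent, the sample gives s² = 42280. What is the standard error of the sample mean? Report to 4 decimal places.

Under SRS without replacement, Var(ȳ) = (1 − f)·s²/n with f = n/N = 9986/47152 = 0.21178317.
Var(ȳ) = (1 − 0.21178317)·42280/9986 = 0.78821683·4.2339275 = 3.3372529.
SE(ȳ) = √(3.3372529) = 1.8268.

1.8268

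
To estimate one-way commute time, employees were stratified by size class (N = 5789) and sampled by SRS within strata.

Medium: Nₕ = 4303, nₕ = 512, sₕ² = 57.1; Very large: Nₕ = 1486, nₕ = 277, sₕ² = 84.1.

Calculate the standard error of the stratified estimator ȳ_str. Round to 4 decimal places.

Var(ȳ_str) = Σₕ Wₕ²(1 − fₕ)sₕ²/nₕ with Wₕ = Nₕ/N, N = 5789.
Medium: Wₕ = 0.74330627; term = 0.74330627²·(1 − 0.11898675)·57.1/512 = 0.054285542.
Very large: Wₕ = 0.25669373; term = 0.25669373²·(1 − 0.18640646)·84.1/277 = 0.016276246.
Sum = 0.070561788.
SE = √(0.070561788) = 0.2656.

0.2656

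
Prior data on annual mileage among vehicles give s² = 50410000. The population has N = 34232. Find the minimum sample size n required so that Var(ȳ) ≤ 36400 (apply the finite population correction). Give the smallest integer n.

1332

Without fpc, n₀ = s²/D = 50410000/36400 = 1384.8901.
With fpc, (1 − n/N)·s²/n ≤ D requires n ≥ n₀/(1 + n₀/N) = 1384.8901/(1 + 1384.8901/34232) = 1331.0415.
Rounding up, n = 1332.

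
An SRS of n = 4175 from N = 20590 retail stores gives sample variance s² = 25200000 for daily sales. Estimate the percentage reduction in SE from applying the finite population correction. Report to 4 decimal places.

f = n/N = 4175/20590 = 0.20276833.
SE_no-fpc = √(s²/n) = 77.691236; SE_fpc = √((1−f)s²/n) = 69.368819.
Ratio = √(1−f) = 0.89287830. Reduction = 100·(1 − 0.89287830) = 10.7122%.

10.7122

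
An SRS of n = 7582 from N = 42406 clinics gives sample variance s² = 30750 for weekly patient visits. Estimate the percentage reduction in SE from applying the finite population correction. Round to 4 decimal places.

9.3797

f = n/N = 7582/42406 = 0.17879545.
SE_no-fpc = √(s²/n) = 2.0138665; SE_fpc = √((1−f)s²/n) = 1.8249726.
Ratio = √(1−f) = 0.90620337. Reduction = 100·(1 − 0.90620337) = 9.3797%.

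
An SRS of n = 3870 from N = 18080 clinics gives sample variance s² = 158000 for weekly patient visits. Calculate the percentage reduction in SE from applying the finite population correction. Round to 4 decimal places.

f = n/N = 3870/18080 = 0.21404867.
SE_no-fpc = √(s²/n) = 6.389591; SE_fpc = √((1−f)s²/n) = 5.6646214.
Ratio = √(1−f) = 0.88653896. Reduction = 100·(1 − 0.88653896) = 11.3461%.

11.3461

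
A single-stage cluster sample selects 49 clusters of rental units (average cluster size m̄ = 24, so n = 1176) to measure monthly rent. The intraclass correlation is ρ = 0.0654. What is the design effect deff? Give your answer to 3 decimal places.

2.504

deff = 1 + (24 − 1)·0.0654 = 1 + 1.5042 = 2.5042.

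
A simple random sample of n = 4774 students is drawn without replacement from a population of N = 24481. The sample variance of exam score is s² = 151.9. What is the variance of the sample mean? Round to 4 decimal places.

0.0256

Under SRS without replacement, Var(ȳ) = (1 − f)·s²/n with f = n/N = 4774/24481 = 0.19500837.
Var(ȳ) = (1 − 0.19500837)·151.9/4774 = 0.80499163·0.031818182 = 0.02561337.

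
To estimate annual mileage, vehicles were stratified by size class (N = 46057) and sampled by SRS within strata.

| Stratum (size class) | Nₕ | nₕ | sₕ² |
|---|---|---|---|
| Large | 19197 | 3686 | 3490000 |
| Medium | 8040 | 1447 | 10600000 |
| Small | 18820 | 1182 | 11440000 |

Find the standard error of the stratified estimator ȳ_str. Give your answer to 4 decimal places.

42.7846

Var(ȳ_str) = Σₕ Wₕ²(1 − fₕ)sₕ²/nₕ with Wₕ = Nₕ/N, N = 46057.
Large: Wₕ = 0.41680961; term = 0.41680961²·(1 − 0.19200917)·3490000/3686 = 132.90826.
Medium: Wₕ = 0.17456630; term = 0.17456630²·(1 − 0.17997512)·10600000/1447 = 183.05651.
Small: Wₕ = 0.40862410; term = 0.40862410²·(1 − 0.06280553)·11440000/1182 = 1514.5591.
Sum = 1830.5239.
SE = √(1830.5239) = 42.7846.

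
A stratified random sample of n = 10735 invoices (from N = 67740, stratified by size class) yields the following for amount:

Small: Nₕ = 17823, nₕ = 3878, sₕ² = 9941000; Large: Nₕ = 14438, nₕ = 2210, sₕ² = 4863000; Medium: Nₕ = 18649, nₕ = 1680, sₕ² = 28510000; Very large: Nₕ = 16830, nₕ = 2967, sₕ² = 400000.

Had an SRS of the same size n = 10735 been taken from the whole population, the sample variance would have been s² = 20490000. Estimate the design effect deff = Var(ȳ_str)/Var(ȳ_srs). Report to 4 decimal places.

Var(ȳ_str) = Σ Wₕ²(1−fₕ)sₕ²/nₕ with Wₕ = Nₕ/67740:
  Small: (17823/67740)²·(1−3878/17823)·9941000/3878 = 138.84531
  Large: (14438/67740)²·(1−2210/14438)·4863000/2210 = 84.661133
  Medium: (18649/67740)²·(1−1680/18649)·28510000/1680 = 1170.3327
  Very large: (16830/67740)²·(1−2967/16830)·400000/2967 = 6.8547781
  → Var(ȳ_str) = 1400.6939.
Var(ȳ_srs) = (1 − 10735/67740)·20490000/10735 = 1606.2298.
deff = 1400.6939 / 1606.2298 = 0.8720.

0.8720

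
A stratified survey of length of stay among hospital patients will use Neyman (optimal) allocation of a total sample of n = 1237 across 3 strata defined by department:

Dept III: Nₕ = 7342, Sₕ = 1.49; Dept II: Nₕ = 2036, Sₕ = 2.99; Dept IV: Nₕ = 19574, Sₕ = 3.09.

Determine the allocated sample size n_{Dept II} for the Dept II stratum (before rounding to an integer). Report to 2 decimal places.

Neyman allocation: nₕ = n·NₕSₕ / Σⱼ NⱼSⱼ.
Σ NⱼSⱼ = 7342·1.49 + 2036·2.99 + 19574·3.09 = 77510.88.
n_{Dept II} = 1237·2036·2.99 / 77510.88 = 97.15.

97.15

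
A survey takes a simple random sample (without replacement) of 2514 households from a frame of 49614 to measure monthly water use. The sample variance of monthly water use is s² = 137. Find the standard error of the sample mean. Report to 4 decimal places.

Under SRS without replacement, Var(ȳ) = (1 − f)·s²/n with f = n/N = 2514/49614 = 0.05067118.
Var(ȳ) = (1 − 0.05067118)·137/2514 = 0.94932882·0.054494829 = 0.051733512.
SE(ȳ) = √(0.051733512) = 0.2275.

0.2275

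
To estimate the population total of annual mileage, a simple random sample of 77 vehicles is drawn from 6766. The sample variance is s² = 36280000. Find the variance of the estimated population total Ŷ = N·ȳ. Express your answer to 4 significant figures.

2.132 × 10^13

Var(Ŷ) = N²·Var(ȳ) = N²·(1 − n/N)·s²/n.
f = 77/6766 = 0.01138043; Var(ȳ) = 0.98861957·36280000/77 = 465806.73.
Var(Ŷ) = 6766² · 465806.73 = 2.1324053 × 10^13.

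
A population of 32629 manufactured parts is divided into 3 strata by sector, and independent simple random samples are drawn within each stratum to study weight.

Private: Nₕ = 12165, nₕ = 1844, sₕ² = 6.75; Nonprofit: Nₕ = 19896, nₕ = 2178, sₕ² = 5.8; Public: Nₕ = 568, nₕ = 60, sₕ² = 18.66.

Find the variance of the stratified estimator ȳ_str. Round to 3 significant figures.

Var(ȳ_str) = Σₕ Wₕ²(1 − fₕ)sₕ²/nₕ with Wₕ = Nₕ/N, N = 32629.
Private: Wₕ = 0.37282785; term = 0.37282785²·(1 − 0.15158241)·6.75/1844 = 4.3168725 × 10^-4.
Nonprofit: Wₕ = 0.60976432; term = 0.60976432²·(1 − 0.10946924)·5.8/2178 = 8.8174511 × 10^-4.
Public: Wₕ = 0.01740783; term = 0.01740783²·(1 − 0.10563380)·18.66/60 = 8.4287837 × 10^-5.
Sum = 0.0013977202.

0.00140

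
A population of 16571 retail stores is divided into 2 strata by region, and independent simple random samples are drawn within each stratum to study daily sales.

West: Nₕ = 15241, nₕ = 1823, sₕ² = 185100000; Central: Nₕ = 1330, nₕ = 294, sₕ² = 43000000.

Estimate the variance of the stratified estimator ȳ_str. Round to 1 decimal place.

Var(ȳ_str) = Σₕ Wₕ²(1 − fₕ)sₕ²/nₕ with Wₕ = Nₕ/N, N = 16571.
West: Wₕ = 0.91973930; term = 0.91973930²·(1 − 0.11961157)·185100000/1823 = 75617.718.
Central: Wₕ = 0.08026070; term = 0.08026070²·(1 − 0.22105263)·43000000/294 = 733.89696.
Sum = 76351.615.

76351.6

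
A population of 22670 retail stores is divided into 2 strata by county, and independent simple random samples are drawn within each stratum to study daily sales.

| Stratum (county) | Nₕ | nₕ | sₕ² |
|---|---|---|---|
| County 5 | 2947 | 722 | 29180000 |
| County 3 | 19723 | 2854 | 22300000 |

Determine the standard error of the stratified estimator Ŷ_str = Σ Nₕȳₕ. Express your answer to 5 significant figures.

Var(Ŷ_str) = Σₕ Nₕ²(1 − fₕ)sₕ²/nₕ.
County 5: 2947²·(1 − 722/2947)·29180000/722 = 2.6500755 × 10^11.
County 3: 19723²·(1 − 2854/19723)·22300000/2854 = 2.59964 × 10^12.
Sum = 2.8646476 × 10^12.
SE = √(2.8646476 × 10^12) = 1.6925 × 10^6.

1.6925 × 10^6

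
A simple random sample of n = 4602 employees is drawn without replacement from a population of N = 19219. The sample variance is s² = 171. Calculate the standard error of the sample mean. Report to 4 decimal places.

0.1681

Under SRS without replacement, Var(ȳ) = (1 − f)·s²/n with f = n/N = 4602/19219 = 0.23945054.
Var(ȳ) = (1 − 0.23945054)·171/4602 = 0.76054946·0.037157757 = 0.028260312.
SE(ȳ) = √(0.028260312) = 0.1681.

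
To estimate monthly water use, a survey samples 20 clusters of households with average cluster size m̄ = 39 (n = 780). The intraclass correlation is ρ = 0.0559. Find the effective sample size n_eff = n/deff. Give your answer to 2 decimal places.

deff = 1 + (39 − 1)·0.0559 = 1 + 2.1242 = 3.1242.
n_eff = 780 / 3.1242 = 249.66.

249.66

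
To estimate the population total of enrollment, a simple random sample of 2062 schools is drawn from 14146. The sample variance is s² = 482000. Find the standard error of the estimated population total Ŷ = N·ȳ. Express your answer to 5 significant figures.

199890

Var(Ŷ) = N²·Var(ȳ) = N²·(1 − n/N)·s²/n.
f = 2062/14146 = 0.14576559; Var(ȳ) = 0.85423441·482000/2062 = 199.6804.
Var(Ŷ) = 14146² · 199.6804 = 3.9957908 × 10^10.
SE(Ŷ) = √(3.9957908 × 10^10) = 199890.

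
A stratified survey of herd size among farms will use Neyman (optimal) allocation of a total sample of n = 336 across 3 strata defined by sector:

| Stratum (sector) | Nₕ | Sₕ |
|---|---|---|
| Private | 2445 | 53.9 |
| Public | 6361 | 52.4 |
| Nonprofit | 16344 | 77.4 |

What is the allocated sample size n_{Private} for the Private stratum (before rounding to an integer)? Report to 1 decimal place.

Neyman allocation: nₕ = n·NₕSₕ / Σⱼ NⱼSⱼ.
Σ NⱼSⱼ = 2445·53.9 + 6361·52.4 + 16344·77.4 = 1.7301275 × 10^6.
n_{Private} = 336·2445·53.9 / (1.7301275 × 10^6) = 25.6.

25.6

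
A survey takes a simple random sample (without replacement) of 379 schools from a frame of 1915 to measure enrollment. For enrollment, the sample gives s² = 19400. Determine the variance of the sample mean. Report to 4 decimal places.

41.0568

Under SRS without replacement, Var(ȳ) = (1 − f)·s²/n with f = n/N = 379/1915 = 0.19791123.
Var(ȳ) = (1 − 0.19791123)·19400/379 = 0.80208877·51.187335 = 41.056787.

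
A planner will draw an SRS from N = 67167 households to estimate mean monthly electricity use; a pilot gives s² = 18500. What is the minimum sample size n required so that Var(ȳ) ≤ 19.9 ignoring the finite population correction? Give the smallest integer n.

930

Without fpc, n₀ = s²/D = 18500/19.9 = 929.6482.
Rounding up, n = 930.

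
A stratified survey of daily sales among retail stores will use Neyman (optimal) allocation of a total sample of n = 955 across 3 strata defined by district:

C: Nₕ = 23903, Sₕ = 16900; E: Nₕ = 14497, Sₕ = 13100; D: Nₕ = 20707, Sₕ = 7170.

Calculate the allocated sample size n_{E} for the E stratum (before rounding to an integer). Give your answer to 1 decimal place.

Neyman allocation: nₕ = n·NₕSₕ / Σⱼ NⱼSⱼ.
Σ NⱼSⱼ = 23903·16900 + 14497·13100 + 20707·7170 = 7.4234059 × 10^8.
n_{E} = 955·14497·13100 / (7.4234059 × 10^8) = 244.3.

244.3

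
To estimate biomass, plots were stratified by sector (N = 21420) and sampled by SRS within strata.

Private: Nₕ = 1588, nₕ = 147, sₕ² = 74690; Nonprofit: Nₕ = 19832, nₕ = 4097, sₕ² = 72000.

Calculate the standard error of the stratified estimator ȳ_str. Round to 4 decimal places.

3.8061

Var(ȳ_str) = Σₕ Wₕ²(1 − fₕ)sₕ²/nₕ with Wₕ = Nₕ/N, N = 21420.
Private: Wₕ = 0.07413632; term = 0.07413632²·(1 − 0.09256927)·74690/147 = 2.534082.
Nonprofit: Wₕ = 0.92586368; term = 0.92586368²·(1 − 0.20658532)·72000/4097 = 11.952558.
Sum = 14.48664.
SE = √(14.48664) = 3.8061.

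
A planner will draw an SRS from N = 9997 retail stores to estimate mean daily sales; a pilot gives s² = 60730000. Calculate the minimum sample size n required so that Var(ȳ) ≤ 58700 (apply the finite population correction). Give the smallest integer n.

Without fpc, n₀ = s²/D = 60730000/58700 = 1034.5826.
With fpc, (1 − n/N)·s²/n ≤ D requires n ≥ n₀/(1 + n₀/N) = 1034.5826/(1 + 1034.5826/9997) = 937.5556.
Rounding up, n = 938.

938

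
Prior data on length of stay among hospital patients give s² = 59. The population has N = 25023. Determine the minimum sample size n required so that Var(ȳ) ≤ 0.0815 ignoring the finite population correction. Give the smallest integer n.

724

Without fpc, n₀ = s²/D = 59/0.0815 = 723.9264.
Rounding up, n = 724.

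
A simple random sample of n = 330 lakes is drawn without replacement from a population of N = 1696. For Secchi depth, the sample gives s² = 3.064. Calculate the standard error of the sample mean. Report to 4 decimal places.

0.0865

Under SRS without replacement, Var(ȳ) = (1 − f)·s²/n with f = n/N = 330/1696 = 0.19457547.
Var(ȳ) = (1 − 0.19457547)·3.064/330 = 0.80542453·0.0092848485 = 0.0074782447.
SE(ȳ) = √(0.0074782447) = 0.0865.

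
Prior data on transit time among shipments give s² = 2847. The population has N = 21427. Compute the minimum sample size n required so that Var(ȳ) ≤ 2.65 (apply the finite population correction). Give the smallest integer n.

Without fpc, n₀ = s²/D = 2847/2.65 = 1074.3396.
With fpc, (1 − n/N)·s²/n ≤ D requires n ≥ n₀/(1 + n₀/N) = 1074.3396/(1 + 1074.3396/21427) = 1023.0446.
Rounding up, n = 1024.

1024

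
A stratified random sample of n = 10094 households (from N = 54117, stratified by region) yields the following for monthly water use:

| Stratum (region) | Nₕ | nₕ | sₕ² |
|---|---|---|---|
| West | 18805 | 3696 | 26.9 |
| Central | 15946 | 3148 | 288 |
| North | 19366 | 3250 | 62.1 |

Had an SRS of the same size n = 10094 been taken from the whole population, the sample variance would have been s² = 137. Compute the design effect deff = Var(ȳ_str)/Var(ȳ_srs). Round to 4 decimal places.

Var(ȳ_str) = Σ Wₕ²(1−fₕ)sₕ²/nₕ with Wₕ = Nₕ/54117:
  West: (18805/54117)²·(1−3696/18805)·26.9/3696 = 7.0609307 × 10^-4
  Central: (15946/54117)²·(1−3148/15946)·288/3148 = 0.0063750589
  North: (19366/54117)²·(1−3250/19366)·62.1/3250 = 0.0020362824
  → Var(ȳ_str) = 0.0091174344.
Var(ȳ_srs) = (1 − 10094/54117)·137/10094 = 0.011040867.
deff = 0.0091174344 / 0.011040867 = 0.8258.

0.8258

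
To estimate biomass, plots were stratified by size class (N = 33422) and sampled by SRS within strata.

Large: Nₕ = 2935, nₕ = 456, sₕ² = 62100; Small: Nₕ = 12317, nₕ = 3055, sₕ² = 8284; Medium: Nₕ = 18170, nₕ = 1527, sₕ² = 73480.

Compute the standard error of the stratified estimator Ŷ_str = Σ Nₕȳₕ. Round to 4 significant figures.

Var(Ŷ_str) = Σₕ Nₕ²(1 − fₕ)sₕ²/nₕ.
Large: 2935²·(1 − 456/2935)·62100/456 = 9.9085793 × 10^8.
Small: 12317²·(1 − 3055/12317)·8284/3055 = 3.0934179 × 10^8.
Medium: 18170²·(1 − 1527/18170)·73480/1527 = 1.4551798 × 10^10.
Sum = 1.5851998 × 10^10.
SE = √(1.5851998 × 10^10) = 125900.

125900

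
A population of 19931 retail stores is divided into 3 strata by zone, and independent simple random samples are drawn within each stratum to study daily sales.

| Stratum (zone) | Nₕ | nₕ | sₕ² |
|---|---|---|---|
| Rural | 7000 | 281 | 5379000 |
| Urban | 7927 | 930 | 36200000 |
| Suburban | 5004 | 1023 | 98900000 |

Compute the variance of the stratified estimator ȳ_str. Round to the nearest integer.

Var(ȳ_str) = Σₕ Wₕ²(1 − fₕ)sₕ²/nₕ with Wₕ = Nₕ/N, N = 19931.
Rural: Wₕ = 0.35121168; term = 0.35121168²·(1 − 0.04014286)·5379000/281 = 2266.4165.
Urban: Wₕ = 0.39772214; term = 0.39772214²·(1 − 0.11732055)·36200000/930 = 5434.8577.
Suburban: Wₕ = 0.25106618; term = 0.25106618²·(1 − 0.20443645)·98900000/1023 = 4848.1043.
Sum = 12549.379.

12549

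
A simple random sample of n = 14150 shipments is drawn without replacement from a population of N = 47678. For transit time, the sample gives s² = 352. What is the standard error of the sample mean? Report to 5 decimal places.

Under SRS without replacement, Var(ȳ) = (1 − f)·s²/n with f = n/N = 14150/47678 = 0.29678258.
Var(ȳ) = (1 − 0.29678258)·352/14150 = 0.70321742·0.024876325 = 0.017493465.
SE(ȳ) = √(0.017493465) = 0.13226.

0.13226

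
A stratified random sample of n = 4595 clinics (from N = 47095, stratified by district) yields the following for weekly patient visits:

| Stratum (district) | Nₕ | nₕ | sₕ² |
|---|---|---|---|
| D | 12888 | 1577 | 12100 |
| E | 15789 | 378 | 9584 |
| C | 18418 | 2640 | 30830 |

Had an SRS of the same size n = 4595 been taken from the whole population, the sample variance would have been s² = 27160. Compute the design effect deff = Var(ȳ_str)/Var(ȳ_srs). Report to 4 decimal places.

Var(ȳ_str) = Σ Wₕ²(1−fₕ)sₕ²/nₕ with Wₕ = Nₕ/47095:
  D: (12888/47095)²·(1−1577/12888)·12100/1577 = 0.5043019
  E: (15789/47095)²·(1−378/15789)·9584/378 = 2.7815755
  C: (18418/47095)²·(1−2640/18418)·30830/2640 = 1.530081
  → Var(ȳ_str) = 4.8159584.
Var(ȳ_srs) = (1 − 4595/47095)·27160/4595 = 5.3340659.
deff = 4.8159584 / 5.3340659 = 0.9029.

0.9029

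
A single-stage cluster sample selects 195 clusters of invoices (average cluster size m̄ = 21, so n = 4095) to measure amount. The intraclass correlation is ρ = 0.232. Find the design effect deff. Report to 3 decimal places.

5.640

deff = 1 + (21 − 1)·0.232 = 1 + 4.64 = 5.64.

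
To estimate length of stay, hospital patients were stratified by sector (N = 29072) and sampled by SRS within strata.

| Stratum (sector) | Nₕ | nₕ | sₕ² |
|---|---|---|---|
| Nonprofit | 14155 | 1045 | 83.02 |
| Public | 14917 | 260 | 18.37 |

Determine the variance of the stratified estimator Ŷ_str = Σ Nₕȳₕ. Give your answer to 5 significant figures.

Var(Ŷ_str) = Σₕ Nₕ²(1 − fₕ)sₕ²/nₕ.
Nonprofit: 14155²·(1 − 1045/14155)·83.02/1045 = 1.4742767 × 10^7.
Public: 14917²·(1 − 260/14917)·18.37/260 = 1.5447649 × 10^7.
Sum = 3.0190416 × 10^7.

3.0190 × 10^7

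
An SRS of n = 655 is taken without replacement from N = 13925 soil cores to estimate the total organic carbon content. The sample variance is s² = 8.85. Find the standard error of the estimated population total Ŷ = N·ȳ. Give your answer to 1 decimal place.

Var(Ŷ) = N²·Var(ȳ) = N²·(1 − n/N)·s²/n.
f = 655/13925 = 0.04703770; Var(ȳ) = 0.95296230·8.85/655 = 0.012875903.
Var(Ŷ) = 13925² · 0.012875903 = 2.49671 × 10^6.
SE(Ŷ) = √(2.49671 × 10^6) = 1580.1.

1580.1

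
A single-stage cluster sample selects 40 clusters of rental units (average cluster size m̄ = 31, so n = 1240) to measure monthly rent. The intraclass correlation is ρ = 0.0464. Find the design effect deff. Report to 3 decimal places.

deff = 1 + (31 − 1)·0.0464 = 1 + 1.392 = 2.392.

2.392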